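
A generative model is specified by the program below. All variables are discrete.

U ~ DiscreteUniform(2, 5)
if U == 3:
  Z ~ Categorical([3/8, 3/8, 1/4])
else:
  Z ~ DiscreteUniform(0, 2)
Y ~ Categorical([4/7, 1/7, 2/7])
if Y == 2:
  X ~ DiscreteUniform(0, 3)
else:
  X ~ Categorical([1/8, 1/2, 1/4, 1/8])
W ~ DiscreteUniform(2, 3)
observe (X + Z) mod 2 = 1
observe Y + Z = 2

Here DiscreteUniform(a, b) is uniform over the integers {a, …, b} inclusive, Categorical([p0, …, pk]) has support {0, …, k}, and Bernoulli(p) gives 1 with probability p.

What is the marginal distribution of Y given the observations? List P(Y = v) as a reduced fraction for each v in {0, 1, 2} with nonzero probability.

Enumerate traces; 48 have nonzero weight after conditioning:
  (U=2, Z=0, Y=2, X=1, W=2) weight 1/336
  (U=2, Z=0, Y=2, X=1, W=3) weight 1/336
  (U=2, Z=0, Y=2, X=3, W=2) weight 1/336
  (U=2, Z=0, Y=2, X=3, W=3) weight 1/336
  (U=2, Z=1, Y=1, X=0, W=2) weight 1/1344
  (U=2, Z=1, Y=1, X=0, W=3) weight 1/1344
  (U=2, Z=1, Y=1, X=2, W=2) weight 1/672
  (U=2, Z=1, Y=1, X=2, W=3) weight 1/672
  (U=2, Z=2, Y=0, X=1, W=2) weight 1/84
  … 39 more
Group by Y:
  weight(Y=0) = 25/224
  weight(Y=1) = 33/1792
  weight(Y=2) = 11/224
Total weight = 25/224 + 33/1792 + 11/224 = 321/1792
P(Y=0 | obs) = 25/224 / 321/1792 = 200/321
P(Y=1 | obs) = 33/1792 / 321/1792 = 11/107
P(Y=2 | obs) = 11/224 / 321/1792 = 88/321

P(Y=0) = 200/321, P(Y=1) = 11/107, P(Y=2) = 88/321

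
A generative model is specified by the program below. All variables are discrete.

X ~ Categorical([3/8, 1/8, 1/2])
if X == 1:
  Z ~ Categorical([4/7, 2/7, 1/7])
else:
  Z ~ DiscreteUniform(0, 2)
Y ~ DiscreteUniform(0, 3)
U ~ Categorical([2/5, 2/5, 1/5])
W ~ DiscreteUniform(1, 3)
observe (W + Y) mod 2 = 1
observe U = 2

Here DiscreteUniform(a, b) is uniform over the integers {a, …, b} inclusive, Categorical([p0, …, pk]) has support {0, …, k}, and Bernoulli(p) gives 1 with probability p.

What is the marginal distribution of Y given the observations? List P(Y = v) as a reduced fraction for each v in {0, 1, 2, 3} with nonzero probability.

P(Y=0) = 1/3, P(Y=1) = 1/6, P(Y=2) = 1/3, P(Y=3) = 1/6

Enumerate traces; 54 have nonzero weight after conditioning:
  (X=0, Z=0, Y=0, U=2, W=1) weight 1/480
  (X=0, Z=0, Y=0, U=2, W=3) weight 1/480
  (X=0, Z=0, Y=1, U=2, W=2) weight 1/480
  (X=0, Z=0, Y=2, U=2, W=1) weight 1/480
  (X=0, Z=0, Y=2, U=2, W=3) weight 1/480
  (X=0, Z=0, Y=3, U=2, W=2) weight 1/480
  (X=0, Z=1, Y=0, U=2, W=1) weight 1/480
  (X=0, Z=1, Y=0, U=2, W=3) weight 1/480
  … 46 more
Group by Y:
  weight(Y=0) = 1/30
  weight(Y=1) = 1/60
  weight(Y=2) = 1/30
  weight(Y=3) = 1/60
Total weight = 1/30 + 1/60 + 1/30 + 1/60 = 1/10
P(Y=0 | obs) = 1/30 / 1/10 = 1/3
P(Y=1 | obs) = 1/60 / 1/10 = 1/6
P(Y=2 | obs) = 1/30 / 1/10 = 1/3
P(Y=3 | obs) = 1/60 / 1/10 = 1/6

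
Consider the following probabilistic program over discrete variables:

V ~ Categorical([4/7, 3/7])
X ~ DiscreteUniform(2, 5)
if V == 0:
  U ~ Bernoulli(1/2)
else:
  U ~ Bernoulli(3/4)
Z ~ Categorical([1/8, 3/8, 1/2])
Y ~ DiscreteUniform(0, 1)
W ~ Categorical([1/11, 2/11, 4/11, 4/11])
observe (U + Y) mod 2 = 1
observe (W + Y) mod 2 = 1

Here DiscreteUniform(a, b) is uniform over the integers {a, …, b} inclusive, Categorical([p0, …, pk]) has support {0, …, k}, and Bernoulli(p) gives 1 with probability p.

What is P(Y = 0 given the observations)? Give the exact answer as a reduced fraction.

Enumerate traces; 96 have nonzero weight after conditioning:
  (V=0, X=2, U=0, Z=0, Y=1, W=0) weight 1/2464
  (V=0, X=2, U=0, Z=0, Y=1, W=2) weight 1/616
  (V=0, X=2, U=0, Z=1, Y=1, W=0) weight 3/2464
  (V=0, X=2, U=0, Z=1, Y=1, W=2) weight 3/616
  (V=0, X=2, U=0, Z=2, Y=1, W=0) weight 1/616
  (V=0, X=2, U=0, Z=2, Y=1, W=2) weight 1/154
  (V=0, X=2, U=1, Z=0, Y=0, W=1) weight 1/1232
  (V=0, X=2, U=1, Z=0, Y=0, W=3) weight 1/616
  … 88 more
Group by Y:
  weight(Y=0) = 51/308
  weight(Y=1) = 5/56
Total weight = 51/308 + 5/56 = 157/616
P(Y=0 | obs) = 51/308 / 157/616 = 102/157
P(Y=1 | obs) = 5/56 / 157/616 = 55/157

P(Y = 0 | obs) = 102/157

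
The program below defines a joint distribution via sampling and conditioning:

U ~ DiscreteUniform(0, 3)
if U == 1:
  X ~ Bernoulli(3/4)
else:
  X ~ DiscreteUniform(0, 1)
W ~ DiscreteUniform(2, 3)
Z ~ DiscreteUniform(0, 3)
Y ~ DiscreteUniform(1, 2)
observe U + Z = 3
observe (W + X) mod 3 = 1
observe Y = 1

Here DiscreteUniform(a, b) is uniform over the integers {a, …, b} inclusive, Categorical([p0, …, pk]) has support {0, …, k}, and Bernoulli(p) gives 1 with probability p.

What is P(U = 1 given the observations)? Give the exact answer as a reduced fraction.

P(U = 1 | obs) = 1/3

Enumerate traces; 4 have nonzero weight after conditioning:
  (U=0, X=1, W=3, Z=3, Y=1) weight 1/128
  (U=1, X=1, W=3, Z=2, Y=1) weight 3/256
  (U=2, X=1, W=3, Z=1, Y=1) weight 1/128
  (U=3, X=1, W=3, Z=0, Y=1) weight 1/128
Group by U:
  weight(U=0) = 1/128
  weight(U=1) = 3/256
  weight(U=2) = 1/128
  weight(U=3) = 1/128
Total weight = 1/128 + 3/256 + 1/128 + 1/128 = 9/256
P(U=0 | obs) = 1/128 / 9/256 = 2/9
P(U=1 | obs) = 3/256 / 9/256 = 1/3
P(U=2 | obs) = 1/128 / 9/256 = 2/9
P(U=3 | obs) = 1/128 / 9/256 = 2/9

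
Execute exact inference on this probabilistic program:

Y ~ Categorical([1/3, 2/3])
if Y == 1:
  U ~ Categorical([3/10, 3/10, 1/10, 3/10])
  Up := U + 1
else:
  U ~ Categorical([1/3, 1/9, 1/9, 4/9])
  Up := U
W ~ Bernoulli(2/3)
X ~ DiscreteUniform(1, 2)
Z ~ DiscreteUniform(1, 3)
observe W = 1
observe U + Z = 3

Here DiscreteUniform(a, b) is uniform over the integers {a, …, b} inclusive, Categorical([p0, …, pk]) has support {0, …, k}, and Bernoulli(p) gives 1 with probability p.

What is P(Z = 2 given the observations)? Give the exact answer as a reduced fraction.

Enumerate traces; 12 have nonzero weight after conditioning:
  (Y=0, U=0, W=1, X=1, Z=3) weight 1/81
  (Y=0, U=0, W=1, X=2, Z=3) weight 1/81
  (Y=0, U=1, W=1, X=1, Z=2) weight 1/243
  (Y=0, U=1, W=1, X=2, Z=2) weight 1/243
  (Y=0, U=2, W=1, X=1, Z=1) weight 1/243
  (Y=0, U=2, W=1, X=2, Z=1) weight 1/243
  (Y=1, U=0, W=1, X=1, Z=3) weight 1/45
  (Y=1, U=0, W=1, X=2, Z=3) weight 1/45
  … 4 more
Group by Z:
  weight(Z=1) = 28/1215
  weight(Z=2) = 64/1215
  weight(Z=3) = 28/405
Total weight = 28/1215 + 64/1215 + 28/405 = 176/1215
P(Z=1 | obs) = 28/1215 / 176/1215 = 7/44
P(Z=2 | obs) = 64/1215 / 176/1215 = 4/11
P(Z=3 | obs) = 28/405 / 176/1215 = 21/44

P(Z = 2 | obs) = 4/11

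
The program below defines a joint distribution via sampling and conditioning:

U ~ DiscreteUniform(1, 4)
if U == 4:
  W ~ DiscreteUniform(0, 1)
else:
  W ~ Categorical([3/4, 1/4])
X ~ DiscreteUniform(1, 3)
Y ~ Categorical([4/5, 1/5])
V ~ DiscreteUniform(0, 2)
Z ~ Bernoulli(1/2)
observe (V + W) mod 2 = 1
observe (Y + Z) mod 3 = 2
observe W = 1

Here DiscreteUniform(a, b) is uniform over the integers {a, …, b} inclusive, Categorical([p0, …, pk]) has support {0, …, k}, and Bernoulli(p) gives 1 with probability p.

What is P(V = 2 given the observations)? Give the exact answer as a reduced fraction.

P(V = 2 | obs) = 1/2

Enumerate traces; 24 have nonzero weight after conditioning:
  (U=1, W=1, X=1, Y=1, V=0, Z=1) weight 1/1440
  (U=1, W=1, X=1, Y=1, V=2, Z=1) weight 1/1440
  (U=1, W=1, X=2, Y=1, V=0, Z=1) weight 1/1440
  (U=1, W=1, X=2, Y=1, V=2, Z=1) weight 1/1440
  (U=1, W=1, X=3, Y=1, V=0, Z=1) weight 1/1440
  (U=1, W=1, X=3, Y=1, V=2, Z=1) weight 1/1440
  (U=2, W=1, X=1, Y=1, V=0, Z=1) weight 1/1440
  (U=2, W=1, X=1, Y=1, V=2, Z=1) weight 1/1440
  … 16 more
Group by V:
  weight(V=0) = 1/96
  weight(V=2) = 1/96
Total weight = 1/96 + 1/96 = 1/48
P(V=0 | obs) = 1/96 / 1/48 = 1/2
P(V=2 | obs) = 1/96 / 1/48 = 1/2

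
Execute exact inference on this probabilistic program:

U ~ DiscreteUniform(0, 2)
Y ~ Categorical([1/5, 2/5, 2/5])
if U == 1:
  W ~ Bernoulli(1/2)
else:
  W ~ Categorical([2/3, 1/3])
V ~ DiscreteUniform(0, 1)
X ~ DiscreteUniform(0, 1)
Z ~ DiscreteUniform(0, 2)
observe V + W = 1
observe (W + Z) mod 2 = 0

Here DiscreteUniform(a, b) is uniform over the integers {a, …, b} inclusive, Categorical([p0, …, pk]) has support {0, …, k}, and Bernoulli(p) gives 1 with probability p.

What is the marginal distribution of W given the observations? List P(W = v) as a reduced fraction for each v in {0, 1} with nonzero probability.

P(W=0) = 22/29, P(W=1) = 7/29

Enumerate traces; 54 have nonzero weight after conditioning:
  (U=0, Y=0, W=0, V=1, X=0, Z=0) weight 1/270
  (U=0, Y=0, W=0, V=1, X=0, Z=2) weight 1/270
  (U=0, Y=0, W=0, V=1, X=1, Z=0) weight 1/270
  (U=0, Y=0, W=0, V=1, X=1, Z=2) weight 1/270
  (U=0, Y=0, W=1, V=0, X=0, Z=1) weight 1/540
  (U=0, Y=0, W=1, V=0, X=1, Z=1) weight 1/540
  (U=0, Y=1, W=0, V=1, X=0, Z=0) weight 1/135
  (U=0, Y=1, W=0, V=1, X=0, Z=2) weight 1/135
  … 46 more
Group by W:
  weight(W=0) = 11/54
  weight(W=1) = 7/108
Total weight = 11/54 + 7/108 = 29/108
P(W=0 | obs) = 11/54 / 29/108 = 22/29
P(W=1 | obs) = 7/108 / 29/108 = 7/29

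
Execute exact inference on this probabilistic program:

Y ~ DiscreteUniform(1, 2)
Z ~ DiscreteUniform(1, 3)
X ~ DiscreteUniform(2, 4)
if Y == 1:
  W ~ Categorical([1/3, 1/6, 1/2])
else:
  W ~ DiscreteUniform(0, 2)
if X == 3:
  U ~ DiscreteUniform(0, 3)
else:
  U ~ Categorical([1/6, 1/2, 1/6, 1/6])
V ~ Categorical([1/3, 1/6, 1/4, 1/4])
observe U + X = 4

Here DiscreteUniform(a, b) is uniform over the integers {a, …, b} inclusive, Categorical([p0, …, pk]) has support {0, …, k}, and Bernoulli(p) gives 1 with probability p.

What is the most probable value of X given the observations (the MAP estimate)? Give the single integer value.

Enumerate traces; 216 have nonzero weight after conditioning:
  (Y=1, Z=1, X=2, W=0, U=2, V=0) weight 1/972
  (Y=1, Z=1, X=2, W=0, U=2, V=1) weight 1/1944
  (Y=1, Z=1, X=2, W=0, U=2, V=2) weight 1/1296
  (Y=1, Z=1, X=2, W=0, U=2, V=3) weight 1/1296
  (Y=1, Z=1, X=2, W=1, U=2, V=0) weight 1/1944
  (Y=1, Z=1, X=2, W=1, U=2, V=1) weight 1/3888
  (Y=1, Z=1, X=2, W=1, U=2, V=2) weight 1/2592
  (Y=1, Z=1, X=2, W=1, U=2, V=3) weight 1/2592
  (Y=1, Z=1, X=3, W=0, U=1, V=0) weight 1/648
  (Y=1, Z=1, X=4, W=0, U=0, V=0) weight 1/972
  … 206 more
Group by X:
  weight(X=2) = 1/18
  weight(X=3) = 1/12
  weight(X=4) = 1/18
Total weight = 1/18 + 1/12 + 1/18 = 7/36
P(X=2 | obs) = 1/18 / 7/36 = 2/7
P(X=3 | obs) = 1/12 / 7/36 = 3/7
P(X=4 | obs) = 1/18 / 7/36 = 2/7
argmax = 3

argmax_v P(X = v | obs) = 3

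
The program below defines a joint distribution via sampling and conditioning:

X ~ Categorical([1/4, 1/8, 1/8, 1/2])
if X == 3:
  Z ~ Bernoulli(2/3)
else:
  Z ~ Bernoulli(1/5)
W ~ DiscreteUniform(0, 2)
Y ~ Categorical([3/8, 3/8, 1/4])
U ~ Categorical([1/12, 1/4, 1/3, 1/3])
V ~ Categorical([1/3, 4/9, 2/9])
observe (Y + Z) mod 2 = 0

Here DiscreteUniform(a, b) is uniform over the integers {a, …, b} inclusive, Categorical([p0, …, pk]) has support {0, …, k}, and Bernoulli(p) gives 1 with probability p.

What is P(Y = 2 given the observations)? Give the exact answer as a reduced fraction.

Enumerate traces; 432 have nonzero weight after conditioning:
  (X=0, Z=0, W=0, Y=0, U=0, V=0) weight 1/1440
  (X=0, Z=0, W=0, Y=0, U=0, V=1) weight 1/1080
  (X=0, Z=0, W=0, Y=0, U=0, V=2) weight 1/2160
  (X=0, Z=0, W=0, Y=0, U=1, V=0) weight 1/480
  (X=0, Z=0, W=0, Y=0, U=1, V=1) weight 1/360
  (X=0, Z=0, W=0, Y=0, U=1, V=2) weight 1/720
  (X=0, Z=0, W=0, Y=0, U=2, V=0) weight 1/360
  (X=0, Z=0, W=0, Y=0, U=2, V=1) weight 1/270
  (X=0, Z=0, W=0, Y=2, U=0, V=0) weight 1/2160
  (X=0, Z=1, W=0, Y=1, U=0, V=0) weight 1/5760
  … 422 more
Group by Y:
  weight(Y=0) = 17/80
  weight(Y=1) = 13/80
  weight(Y=2) = 17/120
Total weight = 17/80 + 13/80 + 17/120 = 31/60
P(Y=0 | obs) = 17/80 / 31/60 = 51/124
P(Y=1 | obs) = 13/80 / 31/60 = 39/124
P(Y=2 | obs) = 17/120 / 31/60 = 17/62

P(Y = 2 | obs) = 17/62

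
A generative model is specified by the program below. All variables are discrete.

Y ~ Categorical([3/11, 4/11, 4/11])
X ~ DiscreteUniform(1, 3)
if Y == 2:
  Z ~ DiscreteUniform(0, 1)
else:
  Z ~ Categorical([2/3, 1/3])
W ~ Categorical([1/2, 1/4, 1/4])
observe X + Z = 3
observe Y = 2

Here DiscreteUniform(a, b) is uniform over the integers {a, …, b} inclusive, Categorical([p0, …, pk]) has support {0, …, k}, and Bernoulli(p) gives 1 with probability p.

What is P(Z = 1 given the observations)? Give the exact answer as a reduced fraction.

Enumerate traces; 6 have nonzero weight after conditioning:
  (Y=2, X=2, Z=1, W=0) weight 1/33
  (Y=2, X=2, Z=1, W=1) weight 1/66
  (Y=2, X=2, Z=1, W=2) weight 1/66
  (Y=2, X=3, Z=0, W=0) weight 1/33
  (Y=2, X=3, Z=0, W=1) weight 1/66
  (Y=2, X=3, Z=0, W=2) weight 1/66
Group by Z:
  weight(Z=0) = 2/33
  weight(Z=1) = 2/33
Total weight = 2/33 + 2/33 = 4/33
P(Z=0 | obs) = 2/33 / 4/33 = 1/2
P(Z=1 | obs) = 2/33 / 4/33 = 1/2

P(Z = 1 | obs) = 1/2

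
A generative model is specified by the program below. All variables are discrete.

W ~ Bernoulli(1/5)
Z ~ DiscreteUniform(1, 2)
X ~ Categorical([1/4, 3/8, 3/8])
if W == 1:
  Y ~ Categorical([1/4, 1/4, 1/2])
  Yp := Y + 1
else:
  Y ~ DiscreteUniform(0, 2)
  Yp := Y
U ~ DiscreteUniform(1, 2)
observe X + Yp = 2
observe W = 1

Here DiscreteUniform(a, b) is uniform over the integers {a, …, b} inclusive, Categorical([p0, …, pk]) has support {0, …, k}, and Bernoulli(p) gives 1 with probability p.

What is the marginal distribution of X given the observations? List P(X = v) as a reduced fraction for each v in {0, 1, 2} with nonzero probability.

Enumerate traces; 8 have nonzero weight after conditioning:
  (W=1, Z=1, X=0, Y=1, U=1) weight 1/320
  (W=1, Z=1, X=0, Y=1, U=2) weight 1/320
  (W=1, Z=1, X=1, Y=0, U=1) weight 3/640
  (W=1, Z=1, X=1, Y=0, U=2) weight 3/640
  (W=1, Z=2, X=0, Y=1, U=1) weight 1/320
  (W=1, Z=2, X=0, Y=1, U=2) weight 1/320
  (W=1, Z=2, X=1, Y=0, U=1) weight 3/640
  (W=1, Z=2, X=1, Y=0, U=2) weight 3/640
Group by X:
  weight(X=0) = 1/80
  weight(X=1) = 3/160
Total weight = 1/80 + 3/160 = 1/32
P(X=0 | obs) = 1/80 / 1/32 = 2/5
P(X=1 | obs) = 3/160 / 1/32 = 3/5

P(X=0) = 2/5, P(X=1) = 3/5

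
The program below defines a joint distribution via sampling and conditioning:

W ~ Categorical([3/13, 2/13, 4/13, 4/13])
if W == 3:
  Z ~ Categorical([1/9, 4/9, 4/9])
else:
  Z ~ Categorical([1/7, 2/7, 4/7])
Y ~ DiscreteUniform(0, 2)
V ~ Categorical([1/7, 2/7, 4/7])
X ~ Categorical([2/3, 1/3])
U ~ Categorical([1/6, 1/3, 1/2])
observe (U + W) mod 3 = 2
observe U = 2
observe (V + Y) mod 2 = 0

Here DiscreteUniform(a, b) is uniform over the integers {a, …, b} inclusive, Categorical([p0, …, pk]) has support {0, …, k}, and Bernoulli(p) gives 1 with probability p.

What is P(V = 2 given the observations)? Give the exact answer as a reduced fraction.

P(V = 2 | obs) = 2/3

Enumerate traces; 60 have nonzero weight after conditioning:
  (W=0, Z=0, Y=0, V=0, X=0, U=2) weight 1/1911
  (W=0, Z=0, Y=0, V=0, X=1, U=2) weight 1/3822
  (W=0, Z=0, Y=0, V=2, X=0, U=2) weight 4/1911
  (W=0, Z=0, Y=0, V=2, X=1, U=2) weight 2/1911
  (W=0, Z=0, Y=1, V=1, X=0, U=2) weight 2/1911
  (W=0, Z=0, Y=1, V=1, X=1, U=2) weight 1/1911
  (W=0, Z=0, Y=2, V=0, X=0, U=2) weight 1/1911
  (W=0, Z=0, Y=2, V=0, X=1, U=2) weight 1/3822
  … 52 more
Group by V:
  weight(V=0) = 1/39
  weight(V=1) = 1/39
  weight(V=2) = 4/39
Total weight = 1/39 + 1/39 + 4/39 = 2/13
P(V=0 | obs) = 1/39 / 2/13 = 1/6
P(V=1 | obs) = 1/39 / 2/13 = 1/6
P(V=2 | obs) = 4/39 / 2/13 = 2/3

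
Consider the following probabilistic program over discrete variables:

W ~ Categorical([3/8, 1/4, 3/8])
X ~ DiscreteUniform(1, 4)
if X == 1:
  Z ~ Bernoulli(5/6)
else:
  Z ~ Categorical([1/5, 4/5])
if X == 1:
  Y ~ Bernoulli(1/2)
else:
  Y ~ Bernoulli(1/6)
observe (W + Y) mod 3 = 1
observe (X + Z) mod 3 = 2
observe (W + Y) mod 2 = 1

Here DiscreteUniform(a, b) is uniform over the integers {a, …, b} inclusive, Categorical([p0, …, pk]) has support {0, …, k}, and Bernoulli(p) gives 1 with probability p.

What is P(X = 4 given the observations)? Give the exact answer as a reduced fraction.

P(X = 4 | obs) = 104/255

Enumerate traces; 6 have nonzero weight after conditioning:
  (W=0, X=1, Z=1, Y=1) weight 5/128
  (W=0, X=2, Z=0, Y=1) weight 1/320
  (W=0, X=4, Z=1, Y=1) weight 1/80
  (W=1, X=1, Z=1, Y=0) weight 5/192
  (W=1, X=2, Z=0, Y=0) weight 1/96
  (W=1, X=4, Z=1, Y=0) weight 1/24
Group by X:
  weight(X=1) = 25/384
  weight(X=2) = 13/960
  weight(X=4) = 13/240
Total weight = 25/384 + 13/960 + 13/240 = 17/128
P(X=1 | obs) = 25/384 / 17/128 = 25/51
P(X=2 | obs) = 13/960 / 17/128 = 26/255
P(X=4 | obs) = 13/240 / 17/128 = 104/255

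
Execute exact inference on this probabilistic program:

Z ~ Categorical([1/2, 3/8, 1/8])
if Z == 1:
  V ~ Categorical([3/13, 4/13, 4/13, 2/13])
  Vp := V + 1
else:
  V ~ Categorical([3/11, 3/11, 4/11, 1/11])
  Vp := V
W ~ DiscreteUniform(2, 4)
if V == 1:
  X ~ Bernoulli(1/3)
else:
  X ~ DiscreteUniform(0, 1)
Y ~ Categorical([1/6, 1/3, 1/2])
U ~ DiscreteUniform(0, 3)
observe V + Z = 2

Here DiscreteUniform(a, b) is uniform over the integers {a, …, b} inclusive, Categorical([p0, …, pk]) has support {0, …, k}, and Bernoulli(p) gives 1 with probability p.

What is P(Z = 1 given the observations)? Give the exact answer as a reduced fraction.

Enumerate traces; 216 have nonzero weight after conditioning:
  (Z=0, V=2, W=2, X=0, Y=0, U=0) weight 1/792
  (Z=0, V=2, W=2, X=0, Y=0, U=1) weight 1/792
  (Z=0, V=2, W=2, X=0, Y=0, U=2) weight 1/792
  (Z=0, V=2, W=2, X=0, Y=0, U=3) weight 1/792
  (Z=0, V=2, W=2, X=0, Y=1, U=0) weight 1/396
  (Z=0, V=2, W=2, X=0, Y=1, U=1) weight 1/396
  (Z=0, V=2, W=2, X=0, Y=1, U=2) weight 1/396
  (Z=0, V=2, W=2, X=0, Y=1, U=3) weight 1/396
  (Z=1, V=1, W=2, X=0, Y=0, U=0) weight 1/936
  (Z=2, V=0, W=2, X=0, Y=0, U=0) weight 1/4224
  … 206 more
Group by Z:
  weight(Z=0) = 2/11
  weight(Z=1) = 3/26
  weight(Z=2) = 3/88
Total weight = 2/11 + 3/26 + 3/88 = 379/1144
P(Z=0 | obs) = 2/11 / 379/1144 = 208/379
P(Z=1 | obs) = 3/26 / 379/1144 = 132/379
P(Z=2 | obs) = 3/88 / 379/1144 = 39/379

P(Z = 1 | obs) = 132/379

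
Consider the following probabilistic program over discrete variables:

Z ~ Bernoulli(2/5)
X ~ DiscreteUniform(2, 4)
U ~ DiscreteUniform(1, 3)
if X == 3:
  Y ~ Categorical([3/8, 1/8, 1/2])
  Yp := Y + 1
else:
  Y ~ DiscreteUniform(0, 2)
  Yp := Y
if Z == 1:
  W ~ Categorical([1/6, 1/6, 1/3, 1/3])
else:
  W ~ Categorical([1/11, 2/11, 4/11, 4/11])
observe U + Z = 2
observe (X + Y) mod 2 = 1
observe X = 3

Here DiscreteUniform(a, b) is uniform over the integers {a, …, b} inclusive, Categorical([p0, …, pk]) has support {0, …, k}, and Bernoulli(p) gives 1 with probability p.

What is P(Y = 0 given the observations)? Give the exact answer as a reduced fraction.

Enumerate traces; 16 have nonzero weight after conditioning:
  (Z=0, X=3, U=2, Y=0, W=0) weight 1/440
  (Z=0, X=3, U=2, Y=0, W=1) weight 1/220
  (Z=0, X=3, U=2, Y=0, W=2) weight 1/110
  (Z=0, X=3, U=2, Y=0, W=3) weight 1/110
  (Z=0, X=3, U=2, Y=2, W=0) weight 1/330
  (Z=0, X=3, U=2, Y=2, W=1) weight 1/165
  (Z=0, X=3, U=2, Y=2, W=2) weight 2/165
  (Z=0, X=3, U=2, Y=2, W=3) weight 2/165
  … 8 more
Group by Y:
  weight(Y=0) = 1/24
  weight(Y=2) = 1/18
Total weight = 1/24 + 1/18 = 7/72
P(Y=0 | obs) = 1/24 / 7/72 = 3/7
P(Y=2 | obs) = 1/18 / 7/72 = 4/7

P(Y = 0 | obs) = 3/7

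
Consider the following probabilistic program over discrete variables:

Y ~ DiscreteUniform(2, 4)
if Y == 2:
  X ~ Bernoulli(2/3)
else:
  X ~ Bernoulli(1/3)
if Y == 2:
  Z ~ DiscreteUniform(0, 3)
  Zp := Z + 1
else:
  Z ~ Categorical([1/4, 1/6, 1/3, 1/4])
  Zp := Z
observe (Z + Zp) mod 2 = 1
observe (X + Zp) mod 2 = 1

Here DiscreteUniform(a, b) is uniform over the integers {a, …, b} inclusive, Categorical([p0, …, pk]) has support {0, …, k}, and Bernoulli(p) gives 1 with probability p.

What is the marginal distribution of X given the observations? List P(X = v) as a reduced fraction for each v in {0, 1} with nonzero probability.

P(X=0) = 1/3, P(X=1) = 2/3

Enumerate traces; 4 have nonzero weight after conditioning:
  (Y=2, X=0, Z=0) weight 1/36
  (Y=2, X=0, Z=2) weight 1/36
  (Y=2, X=1, Z=1) weight 1/18
  (Y=2, X=1, Z=3) weight 1/18
Group by X:
  weight(X=0) = 1/18
  weight(X=1) = 1/9
Total weight = 1/18 + 1/9 = 1/6
P(X=0 | obs) = 1/18 / 1/6 = 1/3
P(X=1 | obs) = 1/9 / 1/6 = 2/3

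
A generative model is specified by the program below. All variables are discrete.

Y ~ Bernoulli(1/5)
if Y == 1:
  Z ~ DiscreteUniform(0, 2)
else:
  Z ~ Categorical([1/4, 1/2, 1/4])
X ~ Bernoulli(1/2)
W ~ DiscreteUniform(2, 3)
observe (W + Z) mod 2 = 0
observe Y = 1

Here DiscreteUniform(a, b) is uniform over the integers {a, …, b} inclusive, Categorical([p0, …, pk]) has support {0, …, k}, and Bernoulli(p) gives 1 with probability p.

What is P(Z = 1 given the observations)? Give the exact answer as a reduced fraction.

P(Z = 1 | obs) = 1/3

Enumerate traces; 6 have nonzero weight after conditioning:
  (Y=1, Z=0, X=0, W=2) weight 1/60
  (Y=1, Z=0, X=1, W=2) weight 1/60
  (Y=1, Z=1, X=0, W=3) weight 1/60
  (Y=1, Z=1, X=1, W=3) weight 1/60
  (Y=1, Z=2, X=0, W=2) weight 1/60
  (Y=1, Z=2, X=1, W=2) weight 1/60
Group by Z:
  weight(Z=0) = 1/30
  weight(Z=1) = 1/30
  weight(Z=2) = 1/30
Total weight = 1/30 + 1/30 + 1/30 = 1/10
P(Z=0 | obs) = 1/30 / 1/10 = 1/3
P(Z=1 | obs) = 1/30 / 1/10 = 1/3
P(Z=2 | obs) = 1/30 / 1/10 = 1/3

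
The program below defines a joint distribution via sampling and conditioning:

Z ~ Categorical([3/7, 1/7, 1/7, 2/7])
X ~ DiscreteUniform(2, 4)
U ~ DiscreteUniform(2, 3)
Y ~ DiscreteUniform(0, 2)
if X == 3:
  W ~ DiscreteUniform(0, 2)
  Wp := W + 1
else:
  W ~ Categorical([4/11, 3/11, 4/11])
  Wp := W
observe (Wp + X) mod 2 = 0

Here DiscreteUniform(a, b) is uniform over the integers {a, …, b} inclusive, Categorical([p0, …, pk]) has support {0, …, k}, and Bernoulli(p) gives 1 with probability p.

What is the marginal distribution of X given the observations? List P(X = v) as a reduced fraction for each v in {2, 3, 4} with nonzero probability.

P(X=2) = 12/35, P(X=3) = 11/35, P(X=4) = 12/35

Enumerate traces; 144 have nonzero weight after conditioning:
  (Z=0, X=2, U=2, Y=0, W=0) weight 2/231
  (Z=0, X=2, U=2, Y=0, W=2) weight 2/231
  (Z=0, X=2, U=2, Y=1, W=0) weight 2/231
  (Z=0, X=2, U=2, Y=1, W=2) weight 2/231
  (Z=0, X=2, U=2, Y=2, W=0) weight 2/231
  (Z=0, X=2, U=2, Y=2, W=2) weight 2/231
  (Z=0, X=2, U=3, Y=0, W=0) weight 2/231
  (Z=0, X=2, U=3, Y=0, W=2) weight 2/231
  (Z=0, X=3, U=2, Y=0, W=0) weight 1/126
  (Z=0, X=4, U=2, Y=0, W=0) weight 2/231
  … 134 more
Group by X:
  weight(X=2) = 8/33
  weight(X=3) = 2/9
  weight(X=4) = 8/33
Total weight = 8/33 + 2/9 + 8/33 = 70/99
P(X=2 | obs) = 8/33 / 70/99 = 12/35
P(X=3 | obs) = 2/9 / 70/99 = 11/35
P(X=4 | obs) = 8/33 / 70/99 = 12/35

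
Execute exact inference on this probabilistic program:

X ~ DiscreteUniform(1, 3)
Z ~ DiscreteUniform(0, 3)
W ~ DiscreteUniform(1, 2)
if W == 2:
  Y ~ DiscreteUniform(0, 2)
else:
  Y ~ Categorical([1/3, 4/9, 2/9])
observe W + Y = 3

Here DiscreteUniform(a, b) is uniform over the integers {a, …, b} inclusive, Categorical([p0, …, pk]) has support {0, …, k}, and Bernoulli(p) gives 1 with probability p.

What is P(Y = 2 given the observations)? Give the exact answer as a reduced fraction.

Enumerate traces; 24 have nonzero weight after conditioning:
  (X=1, Z=0, W=1, Y=2) weight 1/108
  (X=1, Z=0, W=2, Y=1) weight 1/72
  (X=1, Z=1, W=1, Y=2) weight 1/108
  (X=1, Z=1, W=2, Y=1) weight 1/72
  (X=1, Z=2, W=1, Y=2) weight 1/108
  (X=1, Z=2, W=2, Y=1) weight 1/72
  (X=1, Z=3, W=1, Y=2) weight 1/108
  (X=1, Z=3, W=2, Y=1) weight 1/72
  … 16 more
Group by Y:
  weight(Y=1) = 1/6
  weight(Y=2) = 1/9
Total weight = 1/6 + 1/9 = 5/18
P(Y=1 | obs) = 1/6 / 5/18 = 3/5
P(Y=2 | obs) = 1/9 / 5/18 = 2/5

P(Y = 2 | obs) = 2/5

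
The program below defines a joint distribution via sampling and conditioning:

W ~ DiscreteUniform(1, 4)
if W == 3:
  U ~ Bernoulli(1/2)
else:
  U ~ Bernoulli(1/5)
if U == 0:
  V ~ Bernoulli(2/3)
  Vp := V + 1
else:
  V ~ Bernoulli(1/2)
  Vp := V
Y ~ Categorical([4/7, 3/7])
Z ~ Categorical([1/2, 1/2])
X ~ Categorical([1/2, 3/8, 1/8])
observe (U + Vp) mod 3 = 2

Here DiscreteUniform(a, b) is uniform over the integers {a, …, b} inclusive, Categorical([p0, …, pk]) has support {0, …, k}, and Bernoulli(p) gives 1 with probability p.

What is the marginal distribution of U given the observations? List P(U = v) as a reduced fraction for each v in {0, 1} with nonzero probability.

P(U=0) = 116/149, P(U=1) = 33/149

Enumerate traces; 96 have nonzero weight after conditioning:
  (W=1, U=0, V=1, Y=0, Z=0, X=0) weight 2/105
  (W=1, U=0, V=1, Y=0, Z=0, X=1) weight 1/70
  (W=1, U=0, V=1, Y=0, Z=0, X=2) weight 1/210
  (W=1, U=0, V=1, Y=0, Z=1, X=0) weight 2/105
  (W=1, U=0, V=1, Y=0, Z=1, X=1) weight 1/70
  (W=1, U=0, V=1, Y=0, Z=1, X=2) weight 1/210
  (W=1, U=0, V=1, Y=1, Z=0, X=0) weight 1/70
  (W=1, U=0, V=1, Y=1, Z=0, X=1) weight 3/280
  (W=1, U=1, V=1, Y=0, Z=0, X=0) weight 1/280
  … 87 more
Group by U:
  weight(U=0) = 29/60
  weight(U=1) = 11/80
Total weight = 29/60 + 11/80 = 149/240
P(U=0 | obs) = 29/60 / 149/240 = 116/149
P(U=1 | obs) = 11/80 / 149/240 = 33/149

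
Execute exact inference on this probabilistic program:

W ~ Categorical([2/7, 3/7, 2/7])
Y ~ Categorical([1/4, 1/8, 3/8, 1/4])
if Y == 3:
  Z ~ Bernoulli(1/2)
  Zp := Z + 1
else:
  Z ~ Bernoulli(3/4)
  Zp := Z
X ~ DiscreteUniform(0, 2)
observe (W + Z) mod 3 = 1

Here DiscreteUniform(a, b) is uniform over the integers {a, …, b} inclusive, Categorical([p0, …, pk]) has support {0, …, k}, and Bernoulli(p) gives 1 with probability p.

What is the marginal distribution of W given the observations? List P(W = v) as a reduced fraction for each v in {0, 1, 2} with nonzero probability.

Enumerate traces; 24 have nonzero weight after conditioning:
  (W=0, Y=0, Z=1, X=0) weight 1/56
  (W=0, Y=0, Z=1, X=1) weight 1/56
  (W=0, Y=0, Z=1, X=2) weight 1/56
  (W=0, Y=1, Z=1, X=0) weight 1/112
  (W=0, Y=1, Z=1, X=1) weight 1/112
  (W=0, Y=1, Z=1, X=2) weight 1/112
  (W=0, Y=2, Z=1, X=0) weight 3/112
  (W=0, Y=2, Z=1, X=1) weight 3/112
  (W=1, Y=0, Z=0, X=0) weight 1/112
  … 15 more
Group by W:
  weight(W=0) = 11/56
  weight(W=1) = 15/112
Total weight = 11/56 + 15/112 = 37/112
P(W=0 | obs) = 11/56 / 37/112 = 22/37
P(W=1 | obs) = 15/112 / 37/112 = 15/37

P(W=0) = 22/37, P(W=1) = 15/37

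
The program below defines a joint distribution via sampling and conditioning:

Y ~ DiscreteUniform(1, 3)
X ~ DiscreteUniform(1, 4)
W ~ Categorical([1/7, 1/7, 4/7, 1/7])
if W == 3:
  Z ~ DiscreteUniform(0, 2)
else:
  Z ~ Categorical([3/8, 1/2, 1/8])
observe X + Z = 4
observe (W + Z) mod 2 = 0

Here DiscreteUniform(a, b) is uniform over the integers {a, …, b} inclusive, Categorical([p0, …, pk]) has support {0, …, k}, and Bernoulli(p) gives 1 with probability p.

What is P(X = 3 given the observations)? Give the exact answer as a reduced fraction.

Enumerate traces; 18 have nonzero weight after conditioning:
  (Y=1, X=2, W=0, Z=2) weight 1/672
  (Y=1, X=2, W=2, Z=2) weight 1/168
  (Y=1, X=3, W=1, Z=1) weight 1/168
  (Y=1, X=3, W=3, Z=1) weight 1/252
  (Y=1, X=4, W=0, Z=0) weight 1/224
  (Y=1, X=4, W=2, Z=0) weight 1/56
  (Y=2, X=2, W=0, Z=2) weight 1/672
  (Y=2, X=2, W=2, Z=2) weight 1/168
  … 10 more
Group by X:
  weight(X=2) = 5/224
  weight(X=3) = 5/168
  weight(X=4) = 15/224
Total weight = 5/224 + 5/168 + 15/224 = 5/42
P(X=2 | obs) = 5/224 / 5/42 = 3/16
P(X=3 | obs) = 5/168 / 5/42 = 1/4
P(X=4 | obs) = 15/224 / 5/42 = 9/16

P(X = 3 | obs) = 1/4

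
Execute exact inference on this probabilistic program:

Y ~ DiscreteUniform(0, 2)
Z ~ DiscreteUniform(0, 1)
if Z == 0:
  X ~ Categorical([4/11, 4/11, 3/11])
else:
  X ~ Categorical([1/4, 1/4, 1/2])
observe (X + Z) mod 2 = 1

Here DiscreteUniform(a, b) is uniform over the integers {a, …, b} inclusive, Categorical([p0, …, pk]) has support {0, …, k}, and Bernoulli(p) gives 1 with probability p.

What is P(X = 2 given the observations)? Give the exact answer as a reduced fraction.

P(X = 2 | obs) = 22/49

Enumerate traces; 9 have nonzero weight after conditioning:
  (Y=0, Z=0, X=1) weight 2/33
  (Y=0, Z=1, X=0) weight 1/24
  (Y=0, Z=1, X=2) weight 1/12
  (Y=1, Z=0, X=1) weight 2/33
  (Y=1, Z=1, X=0) weight 1/24
  (Y=1, Z=1, X=2) weight 1/12
  (Y=2, Z=0, X=1) weight 2/33
  (Y=2, Z=1, X=0) weight 1/24
  … 1 more
Group by X:
  weight(X=0) = 1/8
  weight(X=1) = 2/11
  weight(X=2) = 1/4
Total weight = 1/8 + 2/11 + 1/4 = 49/88
P(X=0 | obs) = 1/8 / 49/88 = 11/49
P(X=1 | obs) = 2/11 / 49/88 = 16/49
P(X=2 | obs) = 1/4 / 49/88 = 22/49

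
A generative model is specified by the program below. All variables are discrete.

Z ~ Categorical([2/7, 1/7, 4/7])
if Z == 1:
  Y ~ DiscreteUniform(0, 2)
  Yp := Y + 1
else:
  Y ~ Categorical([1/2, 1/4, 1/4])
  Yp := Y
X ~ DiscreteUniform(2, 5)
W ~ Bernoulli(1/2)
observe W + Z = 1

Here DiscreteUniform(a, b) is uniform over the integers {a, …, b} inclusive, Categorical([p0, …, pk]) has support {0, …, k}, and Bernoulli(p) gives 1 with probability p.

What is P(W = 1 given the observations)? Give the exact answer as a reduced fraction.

P(W = 1 | obs) = 2/3

Enumerate traces; 24 have nonzero weight after conditioning:
  (Z=0, Y=0, X=2, W=1) weight 1/56
  (Z=0, Y=0, X=3, W=1) weight 1/56
  (Z=0, Y=0, X=4, W=1) weight 1/56
  (Z=0, Y=0, X=5, W=1) weight 1/56
  (Z=0, Y=1, X=2, W=1) weight 1/112
  (Z=0, Y=1, X=3, W=1) weight 1/112
  (Z=0, Y=1, X=4, W=1) weight 1/112
  (Z=0, Y=1, X=5, W=1) weight 1/112
  (Z=1, Y=0, X=2, W=0) weight 1/168
  … 15 more
Group by W:
  weight(W=0) = 1/14
  weight(W=1) = 1/7
Total weight = 1/14 + 1/7 = 3/14
P(W=0 | obs) = 1/14 / 3/14 = 1/3
P(W=1 | obs) = 1/7 / 3/14 = 2/3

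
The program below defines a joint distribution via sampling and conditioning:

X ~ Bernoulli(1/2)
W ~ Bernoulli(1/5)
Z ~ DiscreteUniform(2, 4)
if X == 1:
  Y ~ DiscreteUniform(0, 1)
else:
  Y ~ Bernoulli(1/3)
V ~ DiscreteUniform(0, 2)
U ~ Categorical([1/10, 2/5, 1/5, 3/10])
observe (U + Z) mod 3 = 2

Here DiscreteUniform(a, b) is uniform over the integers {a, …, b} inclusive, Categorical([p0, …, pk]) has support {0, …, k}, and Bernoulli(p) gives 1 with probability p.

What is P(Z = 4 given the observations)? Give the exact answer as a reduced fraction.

Enumerate traces; 96 have nonzero weight after conditioning:
  (X=0, W=0, Z=2, Y=0, V=0, U=0) weight 2/675
  (X=0, W=0, Z=2, Y=0, V=0, U=3) weight 2/225
  (X=0, W=0, Z=2, Y=0, V=1, U=0) weight 2/675
  (X=0, W=0, Z=2, Y=0, V=1, U=3) weight 2/225
  (X=0, W=0, Z=2, Y=0, V=2, U=0) weight 2/675
  (X=0, W=0, Z=2, Y=0, V=2, U=3) weight 2/225
  (X=0, W=0, Z=2, Y=1, V=0, U=0) weight 1/675
  (X=0, W=0, Z=2, Y=1, V=0, U=3) weight 1/225
  (X=0, W=0, Z=3, Y=0, V=0, U=2) weight 4/675
  (X=0, W=0, Z=4, Y=0, V=0, U=1) weight 8/675
  … 86 more
Group by Z:
  weight(Z=2) = 2/15
  weight(Z=3) = 1/15
  weight(Z=4) = 2/15
Total weight = 2/15 + 1/15 + 2/15 = 1/3
P(Z=2 | obs) = 2/15 / 1/3 = 2/5
P(Z=3 | obs) = 1/15 / 1/3 = 1/5
P(Z=4 | obs) = 2/15 / 1/3 = 2/5

P(Z = 4 | obs) = 2/5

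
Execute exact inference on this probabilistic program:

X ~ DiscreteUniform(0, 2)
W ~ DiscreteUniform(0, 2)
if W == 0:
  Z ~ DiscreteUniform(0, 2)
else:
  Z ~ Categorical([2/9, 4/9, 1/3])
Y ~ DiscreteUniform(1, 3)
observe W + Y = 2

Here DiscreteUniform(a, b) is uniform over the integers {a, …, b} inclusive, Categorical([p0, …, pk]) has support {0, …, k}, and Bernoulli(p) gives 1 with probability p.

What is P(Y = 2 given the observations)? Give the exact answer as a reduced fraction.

Enumerate traces; 18 have nonzero weight after conditioning:
  (X=0, W=0, Z=0, Y=2) weight 1/81
  (X=0, W=0, Z=1, Y=2) weight 1/81
  (X=0, W=0, Z=2, Y=2) weight 1/81
  (X=0, W=1, Z=0, Y=1) weight 2/243
  (X=0, W=1, Z=1, Y=1) weight 4/243
  (X=0, W=1, Z=2, Y=1) weight 1/81
  (X=1, W=0, Z=0, Y=2) weight 1/81
  (X=1, W=0, Z=1, Y=2) weight 1/81
  … 10 more
Group by Y:
  weight(Y=1) = 1/9
  weight(Y=2) = 1/9
Total weight = 1/9 + 1/9 = 2/9
P(Y=1 | obs) = 1/9 / 2/9 = 1/2
P(Y=2 | obs) = 1/9 / 2/9 = 1/2

P(Y = 2 | obs) = 1/2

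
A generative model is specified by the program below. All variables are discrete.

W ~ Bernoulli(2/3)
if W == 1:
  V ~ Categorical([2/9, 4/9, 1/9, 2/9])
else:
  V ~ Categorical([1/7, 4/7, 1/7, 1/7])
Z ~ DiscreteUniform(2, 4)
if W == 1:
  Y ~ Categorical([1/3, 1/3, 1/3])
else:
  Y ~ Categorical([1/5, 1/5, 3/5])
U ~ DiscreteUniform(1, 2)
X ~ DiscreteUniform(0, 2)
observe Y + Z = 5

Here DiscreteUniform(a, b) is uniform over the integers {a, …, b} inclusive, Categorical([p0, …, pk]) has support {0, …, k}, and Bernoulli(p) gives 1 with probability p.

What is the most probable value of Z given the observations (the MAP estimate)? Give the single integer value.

argmax_v P(Z = v | obs) = 3

Enumerate traces; 96 have nonzero weight after conditioning:
  (W=0, V=0, Z=3, Y=2, U=1, X=0) weight 1/630
  (W=0, V=0, Z=3, Y=2, U=1, X=1) weight 1/630
  (W=0, V=0, Z=3, Y=2, U=1, X=2) weight 1/630
  (W=0, V=0, Z=3, Y=2, U=2, X=0) weight 1/630
  (W=0, V=0, Z=3, Y=2, U=2, X=1) weight 1/630
  (W=0, V=0, Z=3, Y=2, U=2, X=2) weight 1/630
  (W=0, V=0, Z=4, Y=1, U=1, X=0) weight 1/1890
  (W=0, V=0, Z=4, Y=1, U=1, X=1) weight 1/1890
  … 88 more
Group by Z:
  weight(Z=3) = 19/135
  weight(Z=4) = 13/135
Total weight = 19/135 + 13/135 = 32/135
P(Z=3 | obs) = 19/135 / 32/135 = 19/32
P(Z=4 | obs) = 13/135 / 32/135 = 13/32
argmax = 3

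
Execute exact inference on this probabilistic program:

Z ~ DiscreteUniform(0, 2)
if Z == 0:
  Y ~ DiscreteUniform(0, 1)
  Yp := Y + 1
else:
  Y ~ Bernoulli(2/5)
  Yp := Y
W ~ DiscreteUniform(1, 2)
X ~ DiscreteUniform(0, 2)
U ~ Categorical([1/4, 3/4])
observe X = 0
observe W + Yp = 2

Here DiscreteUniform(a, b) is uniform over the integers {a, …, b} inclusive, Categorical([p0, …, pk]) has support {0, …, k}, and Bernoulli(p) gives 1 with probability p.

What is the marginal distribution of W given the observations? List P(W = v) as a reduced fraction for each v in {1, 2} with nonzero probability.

Enumerate traces; 10 have nonzero weight after conditioning:
  (Z=0, Y=0, W=1, X=0, U=0) weight 1/144
  (Z=0, Y=0, W=1, X=0, U=1) weight 1/48
  (Z=1, Y=0, W=2, X=0, U=0) weight 1/120
  (Z=1, Y=0, W=2, X=0, U=1) weight 1/40
  (Z=1, Y=1, W=1, X=0, U=0) weight 1/180
  (Z=1, Y=1, W=1, X=0, U=1) weight 1/60
  (Z=2, Y=0, W=2, X=0, U=0) weight 1/120
  (Z=2, Y=0, W=2, X=0, U=1) weight 1/40
  … 2 more
Group by W:
  weight(W=1) = 13/180
  weight(W=2) = 1/15
Total weight = 13/180 + 1/15 = 5/36
P(W=1 | obs) = 13/180 / 5/36 = 13/25
P(W=2 | obs) = 1/15 / 5/36 = 12/25

P(W=1) = 13/25, P(W=2) = 12/25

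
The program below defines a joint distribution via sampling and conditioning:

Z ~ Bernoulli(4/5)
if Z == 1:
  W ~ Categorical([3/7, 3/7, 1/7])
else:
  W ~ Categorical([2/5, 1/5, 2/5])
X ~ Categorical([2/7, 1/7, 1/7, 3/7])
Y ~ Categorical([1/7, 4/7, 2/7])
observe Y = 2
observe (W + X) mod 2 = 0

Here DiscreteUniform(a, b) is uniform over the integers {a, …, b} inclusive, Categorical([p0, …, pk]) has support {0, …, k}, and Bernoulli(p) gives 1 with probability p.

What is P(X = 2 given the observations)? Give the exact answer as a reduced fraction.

Enumerate traces; 12 have nonzero weight after conditioning:
  (Z=0, W=0, X=0, Y=2) weight 8/1225
  (Z=0, W=0, X=2, Y=2) weight 4/1225
  (Z=0, W=1, X=1, Y=2) weight 2/1225
  (Z=0, W=1, X=3, Y=2) weight 6/1225
  (Z=0, W=2, X=0, Y=2) weight 8/1225
  (Z=0, W=2, X=2, Y=2) weight 4/1225
  (Z=1, W=0, X=0, Y=2) weight 48/1715
  (Z=1, W=0, X=2, Y=2) weight 24/1715
  … 4 more
Group by X:
  weight(X=0) = 432/8575
  weight(X=1) = 134/8575
  weight(X=2) = 216/8575
  weight(X=3) = 402/8575
Total weight = 432/8575 + 134/8575 + 216/8575 + 402/8575 = 1184/8575
P(X=0 | obs) = 432/8575 / 1184/8575 = 27/74
P(X=1 | obs) = 134/8575 / 1184/8575 = 67/592
P(X=2 | obs) = 216/8575 / 1184/8575 = 27/148
P(X=3 | obs) = 402/8575 / 1184/8575 = 201/592

P(X = 2 | obs) = 27/148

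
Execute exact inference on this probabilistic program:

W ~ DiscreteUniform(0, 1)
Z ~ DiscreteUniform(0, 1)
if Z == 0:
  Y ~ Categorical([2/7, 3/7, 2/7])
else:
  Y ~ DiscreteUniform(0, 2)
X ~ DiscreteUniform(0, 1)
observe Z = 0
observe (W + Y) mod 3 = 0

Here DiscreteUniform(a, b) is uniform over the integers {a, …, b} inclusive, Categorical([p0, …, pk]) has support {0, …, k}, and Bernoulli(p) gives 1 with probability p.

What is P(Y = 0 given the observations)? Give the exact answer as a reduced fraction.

P(Y = 0 | obs) = 1/2

Enumerate traces; 4 have nonzero weight after conditioning:
  (W=0, Z=0, Y=0, X=0) weight 1/28
  (W=0, Z=0, Y=0, X=1) weight 1/28
  (W=1, Z=0, Y=2, X=0) weight 1/28
  (W=1, Z=0, Y=2, X=1) weight 1/28
Group by Y:
  weight(Y=0) = 1/14
  weight(Y=2) = 1/14
Total weight = 1/14 + 1/14 = 1/7
P(Y=0 | obs) = 1/14 / 1/7 = 1/2
P(Y=2 | obs) = 1/14 / 1/7 = 1/2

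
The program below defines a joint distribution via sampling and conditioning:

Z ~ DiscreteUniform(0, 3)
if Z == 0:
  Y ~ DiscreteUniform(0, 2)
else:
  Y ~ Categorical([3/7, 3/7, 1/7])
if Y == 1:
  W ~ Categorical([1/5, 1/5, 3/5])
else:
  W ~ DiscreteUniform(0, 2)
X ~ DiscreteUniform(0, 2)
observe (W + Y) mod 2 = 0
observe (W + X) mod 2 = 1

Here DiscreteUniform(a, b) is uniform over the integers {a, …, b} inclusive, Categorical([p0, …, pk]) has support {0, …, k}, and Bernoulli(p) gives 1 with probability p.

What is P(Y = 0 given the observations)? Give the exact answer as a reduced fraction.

P(Y = 0 | obs) = 85/176

Enumerate traces; 24 have nonzero weight after conditioning:
  (Z=0, Y=0, W=0, X=1) weight 1/108
  (Z=0, Y=0, W=2, X=1) weight 1/108
  (Z=0, Y=1, W=1, X=0) weight 1/180
  (Z=0, Y=1, W=1, X=2) weight 1/180
  (Z=0, Y=2, W=0, X=1) weight 1/108
  (Z=0, Y=2, W=2, X=1) weight 1/108
  (Z=1, Y=0, W=0, X=1) weight 1/84
  (Z=1, Y=0, W=2, X=1) weight 1/84
  … 16 more
Group by Y:
  weight(Y=0) = 17/189
  weight(Y=1) = 17/315
  weight(Y=2) = 8/189
Total weight = 17/189 + 17/315 + 8/189 = 176/945
P(Y=0 | obs) = 17/189 / 176/945 = 85/176
P(Y=1 | obs) = 17/315 / 176/945 = 51/176
P(Y=2 | obs) = 8/189 / 176/945 = 5/22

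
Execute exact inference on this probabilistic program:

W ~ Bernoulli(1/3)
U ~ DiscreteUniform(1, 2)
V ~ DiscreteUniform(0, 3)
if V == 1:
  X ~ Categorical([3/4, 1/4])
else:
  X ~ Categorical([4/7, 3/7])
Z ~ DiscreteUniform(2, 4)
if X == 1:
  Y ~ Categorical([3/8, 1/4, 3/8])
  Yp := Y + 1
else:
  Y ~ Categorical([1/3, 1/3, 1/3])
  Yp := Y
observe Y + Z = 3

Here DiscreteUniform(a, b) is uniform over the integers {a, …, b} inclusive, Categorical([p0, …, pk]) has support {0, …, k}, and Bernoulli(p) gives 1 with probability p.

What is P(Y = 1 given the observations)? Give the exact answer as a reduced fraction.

P(Y = 1 | obs) = 270/583

Enumerate traces; 64 have nonzero weight after conditioning:
  (W=0, U=1, V=0, X=0, Z=2, Y=1) weight 1/189
  (W=0, U=1, V=0, X=0, Z=3, Y=0) weight 1/189
  (W=0, U=1, V=0, X=1, Z=2, Y=1) weight 1/336
  (W=0, U=1, V=0, X=1, Z=3, Y=0) weight 1/224
  (W=0, U=1, V=1, X=0, Z=2, Y=1) weight 1/144
  (W=0, U=1, V=1, X=0, Z=3, Y=0) weight 1/144
  (W=0, U=1, V=1, X=1, Z=2, Y=1) weight 1/576
  (W=0, U=1, V=1, X=1, Z=3, Y=0) weight 1/384
  … 56 more
Group by Y:
  weight(Y=0) = 313/2688
  weight(Y=1) = 45/448
Total weight = 313/2688 + 45/448 = 583/2688
P(Y=0 | obs) = 313/2688 / 583/2688 = 313/583
P(Y=1 | obs) = 45/448 / 583/2688 = 270/583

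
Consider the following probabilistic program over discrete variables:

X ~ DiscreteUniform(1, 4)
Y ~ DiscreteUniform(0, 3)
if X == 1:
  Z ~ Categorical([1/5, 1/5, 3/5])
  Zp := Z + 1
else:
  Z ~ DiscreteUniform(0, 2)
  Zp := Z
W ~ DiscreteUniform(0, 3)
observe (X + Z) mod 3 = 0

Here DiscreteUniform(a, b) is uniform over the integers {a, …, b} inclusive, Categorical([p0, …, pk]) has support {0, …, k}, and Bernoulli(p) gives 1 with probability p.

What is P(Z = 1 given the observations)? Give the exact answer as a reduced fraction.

Enumerate traces; 64 have nonzero weight after conditioning:
  (X=1, Y=0, Z=2, W=0) weight 3/320
  (X=1, Y=0, Z=2, W=1) weight 3/320
  (X=1, Y=0, Z=2, W=2) weight 3/320
  (X=1, Y=0, Z=2, W=3) weight 3/320
  (X=1, Y=1, Z=2, W=0) weight 3/320
  (X=1, Y=1, Z=2, W=1) weight 3/320
  (X=1, Y=1, Z=2, W=2) weight 3/320
  (X=1, Y=1, Z=2, W=3) weight 3/320
  (X=2, Y=0, Z=1, W=0) weight 1/192
  (X=3, Y=0, Z=0, W=0) weight 1/192
  … 54 more
Group by Z:
  weight(Z=0) = 1/12
  weight(Z=1) = 1/12
  weight(Z=2) = 7/30
Total weight = 1/12 + 1/12 + 7/30 = 2/5
P(Z=0 | obs) = 1/12 / 2/5 = 5/24
P(Z=1 | obs) = 1/12 / 2/5 = 5/24
P(Z=2 | obs) = 7/30 / 2/5 = 7/12

P(Z = 1 | obs) = 5/24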